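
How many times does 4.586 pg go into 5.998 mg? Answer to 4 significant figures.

(5.998 × 10^-3) / (4.586 × 10^-12) = 1.3079 × 10^9

1308000000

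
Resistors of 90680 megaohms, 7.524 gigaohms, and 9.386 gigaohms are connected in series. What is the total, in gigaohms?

107.59 gigaohms

In gigaohms:
  90680 megaohms = 90680e-3 gigaohms = 90.68
  7.524 gigaohms → 7.524
  9.386 gigaohms → 9.386
Sum: 90.68 + 7.524 + 9.386 = 107.59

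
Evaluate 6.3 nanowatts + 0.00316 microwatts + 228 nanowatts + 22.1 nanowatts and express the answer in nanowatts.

259.56 nanowatts

In nanowatts:
  6.3 nanowatts → 6.3
  0.00316 microwatts = 0.00316 × 10³ nanowatts = 3.16
  228 nanowatts → 228
  22.1 nanowatts → 22.1
Sum: 6.3 + 3.16 + 228 + 22.1 = 259.56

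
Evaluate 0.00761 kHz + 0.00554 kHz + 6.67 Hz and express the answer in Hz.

In Hz:
  0.00761 kHz = 0.00761e3 Hz = 7.61
  0.00554 kHz = 0.00554e3 Hz = 5.54
  6.67 Hz → 6.67
Sum: 7.61 + 5.54 + 6.67 = 19.82

19.82 Hz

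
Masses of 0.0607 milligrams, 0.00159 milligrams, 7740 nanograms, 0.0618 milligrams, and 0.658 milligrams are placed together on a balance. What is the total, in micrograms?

In micrograms:
  0.0607 milligrams = 0.0607e3 micrograms = 60.7
  0.00159 milligrams = 0.00159e3 micrograms = 1.59
  7740 nanograms = 7740e-3 micrograms = 7.74
  0.0618 milligrams = 0.0618e3 micrograms = 61.8
  0.658 milligrams = 0.658e3 micrograms = 658
Sum: 60.7 + 1.59 + 7.74 + 61.8 + 658 = 789.83

789.83 micrograms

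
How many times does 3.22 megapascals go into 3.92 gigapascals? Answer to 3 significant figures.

(3.92 × 10^9) / (3.22 × 10^6) = 1.217 × 10^3

1220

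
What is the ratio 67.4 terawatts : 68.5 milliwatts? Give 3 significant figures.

(67.4e12) / (68.5e-3) = 0.9839e15

984000000000000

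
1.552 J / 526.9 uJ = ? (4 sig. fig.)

2946

(1.552) / (526.9e-6) = 0.0029455e6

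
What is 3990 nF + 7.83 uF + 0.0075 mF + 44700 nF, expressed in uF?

In uF:
  3990 nF = 3990e-3 uF = 3.99
  7.83 uF → 7.83
  0.0075 mF = 0.0075e3 uF = 7.5
  44700 nF = 44700e-3 uF = 44.7
Sum: 3.99 + 7.83 + 7.5 + 44.7 = 64.02

64.02 uF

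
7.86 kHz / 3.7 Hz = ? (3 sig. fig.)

2120

(7.86 × 10^3) / (3.7) = 2.124 × 10^3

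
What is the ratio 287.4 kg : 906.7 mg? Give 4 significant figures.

317000

(287.4e3) / (906.7e-3) = 0.31697e6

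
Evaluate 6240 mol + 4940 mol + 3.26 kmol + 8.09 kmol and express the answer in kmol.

22.53 kmol

In kmol:
  6240 mol = 6240 × 10^-3 kmol = 6.24
  4940 mol = 4940 × 10^-3 kmol = 4.94
  3.26 kmol → 3.26
  8.09 kmol → 8.09
Sum: 6.24 + 4.94 + 3.26 + 8.09 = 22.53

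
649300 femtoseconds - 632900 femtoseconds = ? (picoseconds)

16.4 picoseconds

In picoseconds:
  649300 femtoseconds = 649300 × 10^-3 picoseconds = 649.3
  632900 femtoseconds = 632900 × 10^-3 picoseconds = 632.9
Difference: 649.3 - 632.9 = 16.4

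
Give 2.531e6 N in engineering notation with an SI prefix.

2.531 MN

= 2.531e6 N; 1e6 is mega.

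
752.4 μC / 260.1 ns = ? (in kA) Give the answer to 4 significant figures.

2.893 kA

(752.4 × 10^-6) / (260.1 × 10^-9) = 2.89273 × 10^3 A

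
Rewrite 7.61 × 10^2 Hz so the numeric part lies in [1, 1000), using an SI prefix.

= 761 Hz; mantissa already in [1, 1000).

761 Hz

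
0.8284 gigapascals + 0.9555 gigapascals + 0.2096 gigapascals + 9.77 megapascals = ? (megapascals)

In megapascals:
  0.8284 gigapascals = 0.8284 × 10³ megapascals = 828.4
  0.9555 gigapascals = 0.9555 × 10³ megapascals = 955.5
  0.2096 gigapascals = 0.2096 × 10³ megapascals = 209.6
  9.77 megapascals → 9.77
Sum: 828.4 + 955.5 + 209.6 + 9.77 = 2003.27

2003.27 megapascals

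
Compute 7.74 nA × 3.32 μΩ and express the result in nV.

7.74e-9 × 3.32e-6 = 25.6968e-15 V

0.0000256968 nV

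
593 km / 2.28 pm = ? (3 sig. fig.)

(593e3) / (2.28e-12) = 260.1e15

260000000000000000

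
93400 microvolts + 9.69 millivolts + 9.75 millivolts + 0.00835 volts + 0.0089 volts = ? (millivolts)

130.09 millivolts

In millivolts:
  93400 microvolts = 93400 × 10^-3 millivolts = 93.4
  9.69 millivolts → 9.69
  9.75 millivolts → 9.75
  0.00835 volts = 0.00835 × 10^3 millivolts = 8.35
  0.0089 volts = 0.0089 × 10^3 millivolts = 8.9
Sum: 93.4 + 9.69 + 9.75 + 8.35 + 8.9 = 130.09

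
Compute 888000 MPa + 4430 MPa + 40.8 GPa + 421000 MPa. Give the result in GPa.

1354.23 GPa

In GPa:
  888000 MPa = 888000 × 10⁻³ GPa = 888
  4430 MPa = 4430 × 10⁻³ GPa = 4.43
  40.8 GPa → 40.8
  421000 MPa = 421000 × 10⁻³ GPa = 421
Sum: 888 + 4.43 + 40.8 + 421 = 1354.23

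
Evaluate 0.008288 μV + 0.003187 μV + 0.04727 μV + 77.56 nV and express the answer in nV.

In nV:
  0.008288 μV = 0.008288e3 nV = 8.288
  0.003187 μV = 0.003187e3 nV = 3.187
  0.04727 μV = 0.04727e3 nV = 47.27
  77.56 nV → 77.56
Sum: 8.288 + 3.187 + 47.27 + 77.56 = 136.305

136.305 nV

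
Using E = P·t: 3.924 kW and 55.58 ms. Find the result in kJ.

3.924 × 10³ × 55.58 × 10⁻³ = 218.09592 J

0.21809592 kJ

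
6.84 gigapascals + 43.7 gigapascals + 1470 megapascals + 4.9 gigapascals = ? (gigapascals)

In gigapascals:
  6.84 gigapascals → 6.84
  43.7 gigapascals → 43.7
  1470 megapascals = 1470 × 10⁻³ gigapascals = 1.47
  4.9 gigapascals → 4.9
Sum: 6.84 + 43.7 + 1.47 + 4.9 = 56.91

56.91 gigapascals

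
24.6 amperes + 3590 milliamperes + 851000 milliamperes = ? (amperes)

879.19 amperes

In amperes:
  24.6 amperes → 24.6
  3590 milliamperes = 3590e-3 amperes = 3.59
  851000 milliamperes = 851000e-3 amperes = 851
Sum: 24.6 + 3.59 + 851 = 879.19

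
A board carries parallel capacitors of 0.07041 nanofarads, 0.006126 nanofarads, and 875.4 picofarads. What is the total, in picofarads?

951.936 picofarads

In picofarads:
  0.07041 nanofarads = 0.07041e3 picofarads = 70.41
  0.006126 nanofarads = 0.006126e3 picofarads = 6.126
  875.4 picofarads → 875.4
Sum: 70.41 + 6.126 + 875.4 = 951.936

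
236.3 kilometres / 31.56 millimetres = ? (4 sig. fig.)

(236.3e3) / (31.56e-3) = 7.4873e6

7487000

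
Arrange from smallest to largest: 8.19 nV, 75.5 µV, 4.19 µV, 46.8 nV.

8.19 nV = 0.00000000819 V
75.5 µV = 0.0000755 V
4.19 µV = 0.00000419 V
46.8 nV = 0.0000000468 V

8.19 nV < 46.8 nV < 4.19 µV < 75.5 µV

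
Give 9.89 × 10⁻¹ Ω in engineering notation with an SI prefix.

989 mΩ

= 989 × 10⁻³ Ω; 10⁻³ is milli.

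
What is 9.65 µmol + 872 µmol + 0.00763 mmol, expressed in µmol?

889.28 µmol

In µmol:
  9.65 µmol → 9.65
  872 µmol → 872
  0.00763 mmol = 0.00763e3 µmol = 7.63
Sum: 9.65 + 872 + 7.63 = 889.28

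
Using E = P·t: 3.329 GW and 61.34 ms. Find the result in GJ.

0.20420086 GJ

3.329e9 × 61.34e-3 = 204.20086e6 J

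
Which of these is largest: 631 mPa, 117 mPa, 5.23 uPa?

631 mPa

631 mPa = 0.631 Pa
117 mPa = 0.117 Pa
5.23 uPa = 0.00000523 Pa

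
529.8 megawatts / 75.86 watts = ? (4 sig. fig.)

6984000

(529.8 × 10⁶) / (75.86) = 6.9839 × 10⁶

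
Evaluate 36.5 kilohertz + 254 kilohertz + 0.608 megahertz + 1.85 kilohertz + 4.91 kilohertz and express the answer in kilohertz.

In kilohertz:
  36.5 kilohertz → 36.5
  254 kilohertz → 254
  0.608 megahertz = 0.608 × 10^3 kilohertz = 608
  1.85 kilohertz → 1.85
  4.91 kilohertz → 4.91
Sum: 36.5 + 254 + 608 + 1.85 + 4.91 = 905.26

905.26 kilohertz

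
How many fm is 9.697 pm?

pico = 10^-12, femto = 10^-15; factor is 10^3.
9.697 × 10^3 = 9697

9697 fm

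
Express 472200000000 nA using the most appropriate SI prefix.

472.2 A

= 472.2 A; mantissa already in [1, 1000).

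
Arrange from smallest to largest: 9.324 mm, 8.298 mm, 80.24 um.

9.324 mm = 0.009324 m
8.298 mm = 0.008298 m
80.24 um = 0.00008024 m

80.24 um < 8.298 mm < 9.324 mm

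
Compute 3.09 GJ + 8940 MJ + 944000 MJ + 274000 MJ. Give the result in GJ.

In GJ:
  3.09 GJ → 3.09
  8940 MJ = 8940 × 10^-3 GJ = 8.94
  944000 MJ = 944000 × 10^-3 GJ = 944
  274000 MJ = 274000 × 10^-3 GJ = 274
Sum: 3.09 + 8.94 + 944 + 274 = 1230.03

1230.03 GJ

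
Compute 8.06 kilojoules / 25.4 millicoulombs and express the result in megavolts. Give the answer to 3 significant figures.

0.317 megavolts

(8.06e3) / (25.4e-3) = 0.31732e6 V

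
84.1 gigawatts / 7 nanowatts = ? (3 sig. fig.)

(84.1 × 10⁹) / (7 × 10⁻⁹) = 12.01 × 10¹⁸

12000000000000000000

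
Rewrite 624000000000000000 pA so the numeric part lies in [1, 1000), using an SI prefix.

624 kA

= 624e3 A; 1e3 is kilo.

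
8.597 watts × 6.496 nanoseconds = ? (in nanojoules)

55.846112 nanojoules

8.597 × 6.496e-9 = 55.846112e-9 J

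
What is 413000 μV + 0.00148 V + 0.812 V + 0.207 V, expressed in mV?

1433.48 mV

In mV:
  413000 μV = 413000e-3 mV = 413
  0.00148 V = 0.00148e3 mV = 1.48
  0.812 V = 0.812e3 mV = 812
  0.207 V = 0.207e3 mV = 207
Sum: 413 + 1.48 + 812 + 207 = 1433.48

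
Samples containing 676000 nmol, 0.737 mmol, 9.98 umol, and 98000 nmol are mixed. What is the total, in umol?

In umol:
  676000 nmol = 676000e-3 umol = 676
  0.737 mmol = 0.737e3 umol = 737
  9.98 umol → 9.98
  98000 nmol = 98000e-3 umol = 98
Sum: 676 + 737 + 9.98 + 98 = 1520.98

1520.98 umol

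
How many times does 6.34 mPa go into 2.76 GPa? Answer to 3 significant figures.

(2.76e9) / (6.34e-3) = 0.4353e12

435000000000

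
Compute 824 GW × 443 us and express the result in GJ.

0.365032 GJ

824 × 10⁹ × 443 × 10⁻⁶ = 365032 × 10³ J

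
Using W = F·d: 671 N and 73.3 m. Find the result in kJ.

671 × 73.3 = 49184.3 J

49.1843 kJ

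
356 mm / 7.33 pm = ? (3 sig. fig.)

48600000000

(356 × 10^-3) / (7.33 × 10^-12) = 48.57 × 10^9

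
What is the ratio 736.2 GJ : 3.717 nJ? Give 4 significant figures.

(736.2 × 10^9) / (3.717 × 10^-9) = 198.06 × 10^18

198100000000000000000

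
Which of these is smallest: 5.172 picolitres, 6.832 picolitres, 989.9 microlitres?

5.172 picolitres

5.172 picolitres = 0.000000000005172 litres
6.832 picolitres = 0.000000000006832 litres
989.9 microlitres = 0.0009899 litres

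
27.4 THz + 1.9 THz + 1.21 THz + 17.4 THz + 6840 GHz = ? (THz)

In THz:
  27.4 THz → 27.4
  1.9 THz → 1.9
  1.21 THz → 1.21
  17.4 THz → 17.4
  6840 GHz = 6840e-3 THz = 6.84
Sum: 27.4 + 1.9 + 1.21 + 17.4 + 6.84 = 54.75

54.75 THz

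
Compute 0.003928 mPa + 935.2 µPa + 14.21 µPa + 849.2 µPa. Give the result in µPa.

1802.538 µPa

In µPa:
  0.003928 mPa = 0.003928e3 µPa = 3.928
  935.2 µPa → 935.2
  14.21 µPa → 14.21
  849.2 µPa → 849.2
Sum: 3.928 + 935.2 + 14.21 + 849.2 = 1802.538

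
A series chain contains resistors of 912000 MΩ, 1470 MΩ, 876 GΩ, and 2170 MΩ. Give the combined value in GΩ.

1791.64 GΩ

In GΩ:
  912000 MΩ = 912000 × 10^-3 GΩ = 912
  1470 MΩ = 1470 × 10^-3 GΩ = 1.47
  876 GΩ → 876
  2170 MΩ = 2170 × 10^-3 GΩ = 2.17
Sum: 912 + 1.47 + 876 + 2.17 = 1791.64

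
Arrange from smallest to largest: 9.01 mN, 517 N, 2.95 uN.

2.95 uN < 9.01 mN < 517 N

9.01 mN = 0.00901 N
517 N = 517 N
2.95 uN = 0.00000295 N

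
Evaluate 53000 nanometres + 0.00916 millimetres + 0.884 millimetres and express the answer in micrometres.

In micrometres:
  53000 nanometres = 53000 × 10^-3 micrometres = 53
  0.00916 millimetres = 0.00916 × 10^3 micrometres = 9.16
  0.884 millimetres = 0.884 × 10^3 micrometres = 884
Sum: 53 + 9.16 + 884 = 946.16

946.16 micrometres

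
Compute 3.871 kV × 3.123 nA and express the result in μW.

12.089133 μW

3.871 × 10^3 × 3.123 × 10^-9 = 12.089133 × 10^-6 W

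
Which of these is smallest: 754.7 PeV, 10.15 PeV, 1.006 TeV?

754.7 PeV = 754700000000000000 eV
10.15 PeV = 10150000000000000 eV
1.006 TeV = 1006000000000 eV

1.006 TeV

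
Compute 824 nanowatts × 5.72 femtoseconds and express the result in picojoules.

824 × 10^-9 × 5.72 × 10^-15 = 4713.28 × 10^-24 J

0.00000000471328 picojoules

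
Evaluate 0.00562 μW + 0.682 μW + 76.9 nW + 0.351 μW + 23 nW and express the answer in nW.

1138.52 nW

In nW:
  0.00562 μW = 0.00562 × 10^3 nW = 5.62
  0.682 μW = 0.682 × 10^3 nW = 682
  76.9 nW → 76.9
  0.351 μW = 0.351 × 10^3 nW = 351
  23 nW → 23
Sum: 5.62 + 682 + 76.9 + 351 + 23 = 1138.52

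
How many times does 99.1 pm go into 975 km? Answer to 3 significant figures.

(975 × 10^3) / (99.1 × 10^-12) = 9.839 × 10^15

9840000000000000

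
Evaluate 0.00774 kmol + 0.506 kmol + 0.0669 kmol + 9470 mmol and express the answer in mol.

In mol:
  0.00774 kmol = 0.00774 × 10^3 mol = 7.74
  0.506 kmol = 0.506 × 10^3 mol = 506
  0.0669 kmol = 0.0669 × 10^3 mol = 66.9
  9470 mmol = 9470 × 10^-3 mol = 9.47
Sum: 7.74 + 506 + 66.9 + 9.47 = 590.11

590.11 mol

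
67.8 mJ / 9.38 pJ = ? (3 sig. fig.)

7230000000

(67.8e-3) / (9.38e-12) = 7.228e9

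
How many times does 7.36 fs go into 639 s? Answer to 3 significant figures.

(639) / (7.36 × 10⁻¹⁵) = 86.82 × 10¹⁵

86800000000000000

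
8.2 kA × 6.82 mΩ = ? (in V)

8.2 × 10³ × 6.82 × 10⁻³ = 55.924 V

55.924 V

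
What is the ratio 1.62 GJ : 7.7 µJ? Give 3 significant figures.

210000000000000

(1.62 × 10^9) / (7.7 × 10^-6) = 0.2104 × 10^15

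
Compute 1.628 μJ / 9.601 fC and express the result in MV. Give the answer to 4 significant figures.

169.6 MV

(1.628 × 10⁻⁶) / (9.601 × 10⁻¹⁵) = 0.169566 × 10⁹ V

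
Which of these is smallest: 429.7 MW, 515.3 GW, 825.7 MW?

429.7 MW = 429700000 W
515.3 GW = 515300000000 W
825.7 MW = 825700000 W

429.7 MW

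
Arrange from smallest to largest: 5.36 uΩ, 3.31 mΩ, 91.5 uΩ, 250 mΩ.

5.36 uΩ < 91.5 uΩ < 3.31 mΩ < 250 mΩ

5.36 uΩ = 0.00000536 Ω
3.31 mΩ = 0.00331 Ω
91.5 uΩ = 0.0000915 Ω
250 mΩ = 0.25 Ω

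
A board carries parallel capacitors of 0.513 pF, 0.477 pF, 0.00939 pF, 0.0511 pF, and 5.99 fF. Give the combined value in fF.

In fF:
  0.513 pF = 0.513 × 10^3 fF = 513
  0.477 pF = 0.477 × 10^3 fF = 477
  0.00939 pF = 0.00939 × 10^3 fF = 9.39
  0.0511 pF = 0.0511 × 10^3 fF = 51.1
  5.99 fF → 5.99
Sum: 513 + 477 + 9.39 + 51.1 + 5.99 = 1056.48

1056.48 fF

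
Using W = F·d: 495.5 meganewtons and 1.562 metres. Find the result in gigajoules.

0.773971 gigajoules

495.5e6 × 1.562 = 773.971e6 J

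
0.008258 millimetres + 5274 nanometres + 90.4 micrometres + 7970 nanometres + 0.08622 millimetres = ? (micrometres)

In micrometres:
  0.008258 millimetres = 0.008258e3 micrometres = 8.258
  5274 nanometres = 5274e-3 micrometres = 5.274
  90.4 micrometres → 90.4
  7970 nanometres = 7970e-3 micrometres = 7.97
  0.08622 millimetres = 0.08622e3 micrometres = 86.22
Sum: 8.258 + 5.274 + 90.4 + 7.97 + 86.22 = 198.122

198.122 micrometres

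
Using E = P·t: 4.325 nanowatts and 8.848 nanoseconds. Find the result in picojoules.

0.0000382676 picojoules

4.325 × 10^-9 × 8.848 × 10^-9 = 38.2676 × 10^-18 J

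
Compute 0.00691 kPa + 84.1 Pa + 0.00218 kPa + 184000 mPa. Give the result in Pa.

In Pa:
  0.00691 kPa = 0.00691 × 10^3 Pa = 6.91
  84.1 Pa → 84.1
  0.00218 kPa = 0.00218 × 10^3 Pa = 2.18
  184000 mPa = 184000 × 10^-3 Pa = 184
Sum: 6.91 + 84.1 + 2.18 + 184 = 277.19

277.19 Pa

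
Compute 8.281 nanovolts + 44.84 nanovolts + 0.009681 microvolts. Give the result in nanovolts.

In nanovolts:
  8.281 nanovolts → 8.281
  44.84 nanovolts → 44.84
  0.009681 microvolts = 0.009681 × 10³ nanovolts = 9.681
Sum: 8.281 + 44.84 + 9.681 = 62.802

62.802 nanovolts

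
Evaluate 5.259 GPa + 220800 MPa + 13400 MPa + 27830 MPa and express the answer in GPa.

267.289 GPa

In GPa:
  5.259 GPa → 5.259
  220800 MPa = 220800 × 10^-3 GPa = 220.8
  13400 MPa = 13400 × 10^-3 GPa = 13.4
  27830 MPa = 27830 × 10^-3 GPa = 27.83
Sum: 5.259 + 220.8 + 13.4 + 27.83 = 267.289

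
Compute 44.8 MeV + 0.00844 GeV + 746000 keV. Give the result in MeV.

In MeV:
  44.8 MeV → 44.8
  0.00844 GeV = 0.00844e3 MeV = 8.44
  746000 keV = 746000e-3 MeV = 746
Sum: 44.8 + 8.44 + 746 = 799.24

799.24 MeV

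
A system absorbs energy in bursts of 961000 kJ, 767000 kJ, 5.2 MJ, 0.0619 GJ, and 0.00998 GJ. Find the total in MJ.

1805.08 MJ

In MJ:
  961000 kJ = 961000 × 10^-3 MJ = 961
  767000 kJ = 767000 × 10^-3 MJ = 767
  5.2 MJ → 5.2
  0.0619 GJ = 0.0619 × 10^3 MJ = 61.9
  0.00998 GJ = 0.00998 × 10^3 MJ = 9.98
Sum: 961 + 767 + 5.2 + 61.9 + 9.98 = 1805.08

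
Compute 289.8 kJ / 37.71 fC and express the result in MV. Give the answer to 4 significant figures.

(289.8 × 10³) / (37.71 × 10⁻¹⁵) = 7.68496 × 10¹⁸ V

7685000000000 MV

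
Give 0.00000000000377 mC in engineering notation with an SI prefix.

= 3.77 × 10⁻¹⁵ C; 10⁻¹⁵ is femto.

3.77 fC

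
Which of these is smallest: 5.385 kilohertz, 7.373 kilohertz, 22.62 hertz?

5.385 kilohertz = 5385 hertz
7.373 kilohertz = 7373 hertz
22.62 hertz = 22.62 hertz

22.62 hertz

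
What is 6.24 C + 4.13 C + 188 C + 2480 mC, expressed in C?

In C:
  6.24 C → 6.24
  4.13 C → 4.13
  188 C → 188
  2480 mC = 2480e-3 C = 2.48
Sum: 6.24 + 4.13 + 188 + 2.48 = 200.85

200.85 C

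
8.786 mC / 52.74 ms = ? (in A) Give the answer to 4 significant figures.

0.1666 A

(8.786 × 10^-3) / (52.74 × 10^-3) = 0.166591 A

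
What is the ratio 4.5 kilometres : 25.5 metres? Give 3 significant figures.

176

(4.5 × 10³) / (25.5) = 0.1765 × 10³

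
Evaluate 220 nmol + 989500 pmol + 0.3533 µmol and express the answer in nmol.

1562.8 nmol

In nmol:
  220 nmol → 220
  989500 pmol = 989500 × 10^-3 nmol = 989.5
  0.3533 µmol = 0.3533 × 10^3 nmol = 353.3
Sum: 220 + 989.5 + 353.3 = 1562.8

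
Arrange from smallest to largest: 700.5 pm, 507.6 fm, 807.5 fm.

507.6 fm < 807.5 fm < 700.5 pm

700.5 pm = 0.0000000007005 m
507.6 fm = 0.0000000000005076 m
807.5 fm = 0.0000000000008075 m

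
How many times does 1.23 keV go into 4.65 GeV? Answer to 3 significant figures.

(4.65e9) / (1.23e3) = 3.78e6

3780000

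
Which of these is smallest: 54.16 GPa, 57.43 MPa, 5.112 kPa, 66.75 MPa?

5.112 kPa

54.16 GPa = 54160000000 Pa
57.43 MPa = 57430000 Pa
5.112 kPa = 5112 Pa
66.75 MPa = 66750000 Pa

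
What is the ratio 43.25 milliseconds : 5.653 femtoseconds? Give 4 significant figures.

7651000000000

(43.25 × 10^-3) / (5.653 × 10^-15) = 7.6508 × 10^12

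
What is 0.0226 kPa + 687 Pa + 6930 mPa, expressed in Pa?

716.53 Pa

In Pa:
  0.0226 kPa = 0.0226e3 Pa = 22.6
  687 Pa → 687
  6930 mPa = 6930e-3 Pa = 6.93
Sum: 22.6 + 687 + 6.93 = 716.53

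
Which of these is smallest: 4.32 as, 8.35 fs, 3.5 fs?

4.32 as

4.32 as = 0.00000000000000000432 s
8.35 fs = 0.00000000000000835 s
3.5 fs = 0.0000000000000035 s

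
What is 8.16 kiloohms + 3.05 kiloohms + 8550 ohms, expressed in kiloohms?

In kiloohms:
  8.16 kiloohms → 8.16
  3.05 kiloohms → 3.05
  8550 ohms = 8550 × 10^-3 kiloohms = 8.55
Sum: 8.16 + 3.05 + 8.55 = 19.76

19.76 kiloohms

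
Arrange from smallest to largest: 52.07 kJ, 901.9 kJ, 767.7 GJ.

52.07 kJ < 901.9 kJ < 767.7 GJ

52.07 kJ = 52070 J
901.9 kJ = 901900 J
767.7 GJ = 767700000000 J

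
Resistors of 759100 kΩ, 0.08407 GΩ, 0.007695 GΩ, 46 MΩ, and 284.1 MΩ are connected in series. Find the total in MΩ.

In MΩ:
  759100 kΩ = 759100e-3 MΩ = 759.1
  0.08407 GΩ = 0.08407e3 MΩ = 84.07
  0.007695 GΩ = 0.007695e3 MΩ = 7.695
  46 MΩ → 46
  284.1 MΩ → 284.1
Sum: 759.1 + 84.07 + 7.695 + 46 + 284.1 = 1180.965

1180.965 MΩ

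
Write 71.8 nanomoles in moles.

nano = 1e-9, (no prefix) = 1e0; factor is 1e-9.
71.8 × 1e-9 = 0.0000000718

0.0000000718 moles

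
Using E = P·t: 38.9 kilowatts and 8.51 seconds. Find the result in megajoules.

0.331039 megajoules

38.9 × 10^3 × 8.51 = 331.039 × 10^3 J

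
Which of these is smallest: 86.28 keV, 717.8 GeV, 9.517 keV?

9.517 keV

86.28 keV = 86280 eV
717.8 GeV = 717800000000 eV
9.517 keV = 9517 eV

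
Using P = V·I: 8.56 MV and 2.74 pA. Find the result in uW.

8.56e6 × 2.74e-12 = 23.4544e-6 W

23.4544 uW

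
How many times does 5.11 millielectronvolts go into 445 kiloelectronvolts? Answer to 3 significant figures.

87100000

(445e3) / (5.11e-3) = 87.08e6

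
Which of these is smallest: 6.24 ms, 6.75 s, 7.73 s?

6.24 ms = 0.00624 s
6.75 s = 6.75 s
7.73 s = 7.73 s

6.24 ms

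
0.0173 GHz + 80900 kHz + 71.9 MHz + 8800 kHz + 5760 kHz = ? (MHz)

184.66 MHz

In MHz:
  0.0173 GHz = 0.0173 × 10^3 MHz = 17.3
  80900 kHz = 80900 × 10^-3 MHz = 80.9
  71.9 MHz → 71.9
  8800 kHz = 8800 × 10^-3 MHz = 8.8
  5760 kHz = 5760 × 10^-3 MHz = 5.76
Sum: 17.3 + 80.9 + 71.9 + 8.8 + 5.76 = 184.66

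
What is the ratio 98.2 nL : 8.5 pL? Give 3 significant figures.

(98.2e-9) / (8.5e-12) = 11.55e3

11600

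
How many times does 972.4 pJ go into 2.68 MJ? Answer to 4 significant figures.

2756000000000000

(2.68 × 10^6) / (972.4 × 10^-12) = 0.0027561 × 10^18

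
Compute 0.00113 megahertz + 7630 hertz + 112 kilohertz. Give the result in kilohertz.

In kilohertz:
  0.00113 megahertz = 0.00113e3 kilohertz = 1.13
  7630 hertz = 7630e-3 kilohertz = 7.63
  112 kilohertz → 112
Sum: 1.13 + 7.63 + 112 = 120.76

120.76 kilohertz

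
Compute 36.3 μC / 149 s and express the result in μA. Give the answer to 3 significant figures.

(36.3e-6) / (149) = 0.24362e-6 A

0.244 μA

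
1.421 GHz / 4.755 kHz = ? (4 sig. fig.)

298800

(1.421 × 10^9) / (4.755 × 10^3) = 0.29884 × 10^6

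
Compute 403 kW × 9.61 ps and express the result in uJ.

3.87283 uJ

403 × 10³ × 9.61 × 10⁻¹² = 3872.83 × 10⁻⁹ J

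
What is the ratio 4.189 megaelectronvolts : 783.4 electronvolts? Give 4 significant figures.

5347

(4.189 × 10^6) / (783.4) = 0.0053472 × 10^6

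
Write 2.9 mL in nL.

milli = 10^-3, nano = 10^-9; factor is 10^6.
2.9 × 10^6 = 2900000

2900000 nL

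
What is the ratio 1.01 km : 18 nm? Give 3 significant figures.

56100000000

(1.01 × 10³) / (18 × 10⁻⁹) = 0.05611 × 10¹²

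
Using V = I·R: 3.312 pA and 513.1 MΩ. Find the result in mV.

3.312 × 10^-12 × 513.1 × 10^6 = 1699.3872 × 10^-6 V

1.6993872 mV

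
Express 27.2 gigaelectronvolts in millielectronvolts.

giga = 10^9, milli = 10^-3; factor is 10^12.
27.2 × 10^12 = 27200000000000

27200000000000 millielectronvolts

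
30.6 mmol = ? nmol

30600000 nmol

milli = 10^-3, nano = 10^-9; factor is 10^6.
30.6 × 10^6 = 30600000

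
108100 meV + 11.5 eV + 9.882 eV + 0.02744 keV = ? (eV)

In eV:
  108100 meV = 108100 × 10⁻³ eV = 108.1
  11.5 eV → 11.5
  9.882 eV → 9.882
  0.02744 keV = 0.02744 × 10³ eV = 27.44
Sum: 108.1 + 11.5 + 9.882 + 27.44 = 156.922

156.922 eV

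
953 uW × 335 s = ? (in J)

0.319255 J

953 × 10^-6 × 335 = 319255 × 10^-6 J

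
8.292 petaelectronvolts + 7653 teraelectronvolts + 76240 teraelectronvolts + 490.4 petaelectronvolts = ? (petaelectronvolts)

582.585 petaelectronvolts

In petaelectronvolts:
  8.292 petaelectronvolts → 8.292
  7653 teraelectronvolts = 7653 × 10^-3 petaelectronvolts = 7.653
  76240 teraelectronvolts = 76240 × 10^-3 petaelectronvolts = 76.24
  490.4 petaelectronvolts → 490.4
Sum: 8.292 + 7.653 + 76.24 + 490.4 = 582.585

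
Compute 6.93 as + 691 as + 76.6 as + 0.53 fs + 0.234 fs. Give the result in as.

1538.53 as

In as:
  6.93 as → 6.93
  691 as → 691
  76.6 as → 76.6
  0.53 fs = 0.53e3 as = 530
  0.234 fs = 0.234e3 as = 234
Sum: 6.93 + 691 + 76.6 + 530 + 234 = 1538.53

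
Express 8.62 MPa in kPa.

8620 kPa

mega = 1e6, kilo = 1e3; factor is 1e3.
8.62 × 1e3 = 8620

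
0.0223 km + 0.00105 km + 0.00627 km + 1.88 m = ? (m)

In m:
  0.0223 km = 0.0223e3 m = 22.3
  0.00105 km = 0.00105e3 m = 1.05
  0.00627 km = 0.00627e3 m = 6.27
  1.88 m → 1.88
Sum: 22.3 + 1.05 + 6.27 + 1.88 = 31.5

31.5 m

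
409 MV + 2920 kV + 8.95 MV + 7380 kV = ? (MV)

428.25 MV

In MV:
  409 MV → 409
  2920 kV = 2920e-3 MV = 2.92
  8.95 MV → 8.95
  7380 kV = 7380e-3 MV = 7.38
Sum: 409 + 2.92 + 8.95 + 7.38 = 428.25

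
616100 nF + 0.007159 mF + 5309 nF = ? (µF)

628.568 µF

In µF:
  616100 nF = 616100 × 10^-3 µF = 616.1
  0.007159 mF = 0.007159 × 10^3 µF = 7.159
  5309 nF = 5309 × 10^-3 µF = 5.309
Sum: 616.1 + 7.159 + 5.309 = 628.568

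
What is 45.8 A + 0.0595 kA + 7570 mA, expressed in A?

In A:
  45.8 A → 45.8
  0.0595 kA = 0.0595 × 10³ A = 59.5
  7570 mA = 7570 × 10⁻³ A = 7.57
Sum: 45.8 + 59.5 + 7.57 = 112.87

112.87 A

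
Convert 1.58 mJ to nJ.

1580000 nJ

milli = 1e-3, nano = 1e-9; factor is 1e6.
1.58 × 1e6 = 1580000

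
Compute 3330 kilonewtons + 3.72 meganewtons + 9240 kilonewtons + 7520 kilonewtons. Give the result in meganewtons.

23.81 meganewtons

In meganewtons:
  3330 kilonewtons = 3330e-3 meganewtons = 3.33
  3.72 meganewtons → 3.72
  9240 kilonewtons = 9240e-3 meganewtons = 9.24
  7520 kilonewtons = 7520e-3 meganewtons = 7.52
Sum: 3.33 + 3.72 + 9.24 + 7.52 = 23.81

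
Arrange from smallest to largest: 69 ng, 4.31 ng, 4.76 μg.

69 ng = 0.000000069 g
4.31 ng = 0.00000000431 g
4.76 μg = 0.00000476 g

4.31 ng < 69 ng < 4.76 μg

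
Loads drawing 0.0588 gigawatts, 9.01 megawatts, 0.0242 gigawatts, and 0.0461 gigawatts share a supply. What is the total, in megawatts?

138.11 megawatts

In megawatts:
  0.0588 gigawatts = 0.0588 × 10³ megawatts = 58.8
  9.01 megawatts → 9.01
  0.0242 gigawatts = 0.0242 × 10³ megawatts = 24.2
  0.0461 gigawatts = 0.0461 × 10³ megawatts = 46.1
Sum: 58.8 + 9.01 + 24.2 + 46.1 = 138.11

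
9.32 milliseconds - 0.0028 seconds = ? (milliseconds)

6.52 milliseconds

In milliseconds:
  9.32 milliseconds → 9.32
  0.0028 seconds = 0.0028e3 milliseconds = 2.8
Difference: 9.32 - 2.8 = 6.52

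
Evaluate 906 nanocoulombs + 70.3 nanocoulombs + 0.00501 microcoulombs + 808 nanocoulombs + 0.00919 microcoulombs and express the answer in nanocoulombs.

In nanocoulombs:
  906 nanocoulombs → 906
  70.3 nanocoulombs → 70.3
  0.00501 microcoulombs = 0.00501 × 10³ nanocoulombs = 5.01
  808 nanocoulombs → 808
  0.00919 microcoulombs = 0.00919 × 10³ nanocoulombs = 9.19
Sum: 906 + 70.3 + 5.01 + 808 + 9.19 = 1798.5

1798.5 nanocoulombs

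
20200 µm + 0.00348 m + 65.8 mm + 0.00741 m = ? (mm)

96.89 mm

In mm:
  20200 µm = 20200e-3 mm = 20.2
  0.00348 m = 0.00348e3 mm = 3.48
  65.8 mm → 65.8
  0.00741 m = 0.00741e3 mm = 7.41
Sum: 20.2 + 3.48 + 65.8 + 7.41 = 96.89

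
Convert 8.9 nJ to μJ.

0.0089 μJ

nano = 10⁻⁹, micro = 10⁻⁶; factor is 10⁻³.
8.9 × 10⁻³ = 0.0089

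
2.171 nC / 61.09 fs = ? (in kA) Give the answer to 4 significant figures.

35.54 kA

(2.171 × 10^-9) / (61.09 × 10^-15) = 0.0355377 × 10^6 A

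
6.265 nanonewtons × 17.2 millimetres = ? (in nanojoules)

0.107758 nanojoules

6.265e-9 × 17.2e-3 = 107.758e-12 J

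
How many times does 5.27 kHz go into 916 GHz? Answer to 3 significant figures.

174000000

(916 × 10⁹) / (5.27 × 10³) = 173.8 × 10⁶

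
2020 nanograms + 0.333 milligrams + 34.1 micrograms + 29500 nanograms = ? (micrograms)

398.62 micrograms

In micrograms:
  2020 nanograms = 2020e-3 micrograms = 2.02
  0.333 milligrams = 0.333e3 micrograms = 333
  34.1 micrograms → 34.1
  29500 nanograms = 29500e-3 micrograms = 29.5
Sum: 2.02 + 333 + 34.1 + 29.5 = 398.62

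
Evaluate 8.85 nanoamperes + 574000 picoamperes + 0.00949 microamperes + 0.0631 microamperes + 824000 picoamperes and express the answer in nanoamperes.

1479.44 nanoamperes

In nanoamperes:
  8.85 nanoamperes → 8.85
  574000 picoamperes = 574000 × 10^-3 nanoamperes = 574
  0.00949 microamperes = 0.00949 × 10^3 nanoamperes = 9.49
  0.0631 microamperes = 0.0631 × 10^3 nanoamperes = 63.1
  824000 picoamperes = 824000 × 10^-3 nanoamperes = 824
Sum: 8.85 + 574 + 9.49 + 63.1 + 824 = 1479.44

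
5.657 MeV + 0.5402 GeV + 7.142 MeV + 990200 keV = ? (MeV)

1543.199 MeV

In MeV:
  5.657 MeV → 5.657
  0.5402 GeV = 0.5402 × 10^3 MeV = 540.2
  7.142 MeV → 7.142
  990200 keV = 990200 × 10^-3 MeV = 990.2
Sum: 5.657 + 540.2 + 7.142 + 990.2 = 1543.199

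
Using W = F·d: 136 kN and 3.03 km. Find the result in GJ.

136e3 × 3.03e3 = 412.08e6 J

0.41208 GJ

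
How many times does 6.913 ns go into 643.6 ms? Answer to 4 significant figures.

(643.6 × 10^-3) / (6.913 × 10^-9) = 93.1 × 10^6

93100000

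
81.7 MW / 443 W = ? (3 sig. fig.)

(81.7 × 10^6) / (443) = 0.1844 × 10^6

184000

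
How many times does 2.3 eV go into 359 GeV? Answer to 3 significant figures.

156000000000

(359 × 10^9) / (2.3) = 156.1 × 10^9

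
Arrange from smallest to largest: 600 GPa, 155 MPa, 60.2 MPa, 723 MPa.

60.2 MPa < 155 MPa < 723 MPa < 600 GPa

600 GPa = 600000000000 Pa
155 MPa = 155000000 Pa
60.2 MPa = 60200000 Pa
723 MPa = 723000000 Pa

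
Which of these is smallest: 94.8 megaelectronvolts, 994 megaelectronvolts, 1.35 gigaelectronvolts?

94.8 megaelectronvolts

94.8 megaelectronvolts = 94800000 electronvolts
994 megaelectronvolts = 994000000 electronvolts
1.35 gigaelectronvolts = 1350000000 electronvolts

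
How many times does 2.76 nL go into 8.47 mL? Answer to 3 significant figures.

3070000

(8.47 × 10^-3) / (2.76 × 10^-9) = 3.069 × 10^6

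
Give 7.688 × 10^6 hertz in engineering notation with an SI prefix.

7.688 megahertz

= 7.688 × 10^6 hertz; 10^6 is mega.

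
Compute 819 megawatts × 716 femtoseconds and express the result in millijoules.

819 × 10⁶ × 716 × 10⁻¹⁵ = 586404 × 10⁻⁹ J

0.586404 millijoules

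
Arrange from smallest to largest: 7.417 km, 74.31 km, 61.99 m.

7.417 km = 7417 m
74.31 km = 74310 m
61.99 m = 61.99 m

61.99 m < 7.417 km < 74.31 km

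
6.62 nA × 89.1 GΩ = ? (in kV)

0.589842 kV

6.62 × 10^-9 × 89.1 × 10^9 = 589.842 V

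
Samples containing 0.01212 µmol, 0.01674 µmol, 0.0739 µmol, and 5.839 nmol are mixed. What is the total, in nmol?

In nmol:
  0.01212 µmol = 0.01212 × 10^3 nmol = 12.12
  0.01674 µmol = 0.01674 × 10^3 nmol = 16.74
  0.0739 µmol = 0.0739 × 10^3 nmol = 73.9
  5.839 nmol → 5.839
Sum: 12.12 + 16.74 + 73.9 + 5.839 = 108.599

108.599 nmol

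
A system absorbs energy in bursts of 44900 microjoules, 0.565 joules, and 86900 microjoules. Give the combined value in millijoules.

In millijoules:
  44900 microjoules = 44900 × 10⁻³ millijoules = 44.9
  0.565 joules = 0.565 × 10³ millijoules = 565
  86900 microjoules = 86900 × 10⁻³ millijoules = 86.9
Sum: 44.9 + 565 + 86.9 = 696.8

696.8 millijoules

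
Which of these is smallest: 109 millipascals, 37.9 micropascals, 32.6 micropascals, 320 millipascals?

32.6 micropascals

109 millipascals = 0.109 pascals
37.9 micropascals = 0.0000379 pascals
32.6 micropascals = 0.0000326 pascals
320 millipascals = 0.32 pascals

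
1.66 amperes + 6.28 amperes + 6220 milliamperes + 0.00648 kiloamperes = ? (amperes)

20.64 amperes

In amperes:
  1.66 amperes → 1.66
  6.28 amperes → 6.28
  6220 milliamperes = 6220 × 10^-3 amperes = 6.22
  0.00648 kiloamperes = 0.00648 × 10^3 amperes = 6.48
Sum: 1.66 + 6.28 + 6.22 + 6.48 = 20.64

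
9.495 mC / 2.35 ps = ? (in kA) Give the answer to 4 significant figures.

(9.495 × 10⁻³) / (2.35 × 10⁻¹²) = 4.04043 × 10⁹ A

4040000 kA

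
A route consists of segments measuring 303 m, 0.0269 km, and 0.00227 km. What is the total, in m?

332.17 m

In m:
  303 m → 303
  0.0269 km = 0.0269 × 10³ m = 26.9
  0.00227 km = 0.00227 × 10³ m = 2.27
Sum: 303 + 26.9 + 2.27 = 332.17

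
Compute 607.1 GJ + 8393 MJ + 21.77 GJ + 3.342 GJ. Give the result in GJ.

640.605 GJ

In GJ:
  607.1 GJ → 607.1
  8393 MJ = 8393 × 10^-3 GJ = 8.393
  21.77 GJ → 21.77
  3.342 GJ → 3.342
Sum: 607.1 + 8.393 + 21.77 + 3.342 = 640.605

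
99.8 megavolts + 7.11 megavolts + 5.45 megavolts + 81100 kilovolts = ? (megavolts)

193.46 megavolts

In megavolts:
  99.8 megavolts → 99.8
  7.11 megavolts → 7.11
  5.45 megavolts → 5.45
  81100 kilovolts = 81100 × 10⁻³ megavolts = 81.1
Sum: 99.8 + 7.11 + 5.45 + 81.1 = 193.46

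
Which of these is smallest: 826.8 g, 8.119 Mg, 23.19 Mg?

826.8 g

826.8 g = 826.8 g
8.119 Mg = 8119000 g
23.19 Mg = 23190000 g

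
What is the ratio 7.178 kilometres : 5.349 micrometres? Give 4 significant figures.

(7.178 × 10³) / (5.349 × 10⁻⁶) = 1.3419 × 10⁹

1342000000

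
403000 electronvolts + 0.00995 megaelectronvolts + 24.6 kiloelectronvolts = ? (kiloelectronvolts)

437.55 kiloelectronvolts

In kiloelectronvolts:
  403000 electronvolts = 403000 × 10^-3 kiloelectronvolts = 403
  0.00995 megaelectronvolts = 0.00995 × 10^3 kiloelectronvolts = 9.95
  24.6 kiloelectronvolts → 24.6
Sum: 403 + 9.95 + 24.6 = 437.55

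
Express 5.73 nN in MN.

0.00000000000000573 MN

nano = 10⁻⁹, mega = 10⁶; factor is 10⁻¹⁵.
5.73 × 10⁻¹⁵ = 0.00000000000000573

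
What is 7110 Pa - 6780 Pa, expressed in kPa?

0.33 kPa

In kPa:
  7110 Pa = 7110 × 10^-3 kPa = 7.11
  6780 Pa = 6780 × 10^-3 kPa = 6.78
Difference: 7.11 - 6.78 = 0.33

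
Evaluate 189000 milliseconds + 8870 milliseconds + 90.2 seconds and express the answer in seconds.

288.07 seconds

In seconds:
  189000 milliseconds = 189000 × 10⁻³ seconds = 189
  8870 milliseconds = 8870 × 10⁻³ seconds = 8.87
  90.2 seconds → 90.2
Sum: 189 + 8.87 + 90.2 = 288.07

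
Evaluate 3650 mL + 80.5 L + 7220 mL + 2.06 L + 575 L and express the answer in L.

668.43 L

In L:
  3650 mL = 3650e-3 L = 3.65
  80.5 L → 80.5
  7220 mL = 7220e-3 L = 7.22
  2.06 L → 2.06
  575 L → 575
Sum: 3.65 + 80.5 + 7.22 + 2.06 + 575 = 668.43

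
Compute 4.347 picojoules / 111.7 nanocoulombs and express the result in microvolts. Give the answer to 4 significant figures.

38.92 microvolts

(4.347e-12) / (111.7e-9) = 0.0389167e-3 V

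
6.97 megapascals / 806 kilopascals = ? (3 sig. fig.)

(6.97e6) / (806e3) = 0.008648e3

8.65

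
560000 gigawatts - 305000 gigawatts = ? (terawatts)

255 terawatts

In terawatts:
  560000 gigawatts = 560000 × 10⁻³ terawatts = 560
  305000 gigawatts = 305000 × 10⁻³ terawatts = 305
Difference: 560 - 305 = 255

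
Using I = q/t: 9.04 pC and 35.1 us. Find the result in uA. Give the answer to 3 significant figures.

0.258 uA

(9.04 × 10^-12) / (35.1 × 10^-6) = 0.25755 × 10^-6 A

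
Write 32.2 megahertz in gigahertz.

mega = 1e6, giga = 1e9; factor is 1e-3.
32.2 × 1e-3 = 0.0322

0.0322 gigahertz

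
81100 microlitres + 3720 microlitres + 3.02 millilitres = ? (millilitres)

87.84 millilitres

In millilitres:
  81100 microlitres = 81100e-3 millilitres = 81.1
  3720 microlitres = 3720e-3 millilitres = 3.72
  3.02 millilitres → 3.02
Sum: 81.1 + 3.72 + 3.02 = 87.84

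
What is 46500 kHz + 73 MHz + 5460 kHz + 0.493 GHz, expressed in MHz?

In MHz:
  46500 kHz = 46500 × 10⁻³ MHz = 46.5
  73 MHz → 73
  5460 kHz = 5460 × 10⁻³ MHz = 5.46
  0.493 GHz = 0.493 × 10³ MHz = 493
Sum: 46.5 + 73 + 5.46 + 493 = 617.96

617.96 MHz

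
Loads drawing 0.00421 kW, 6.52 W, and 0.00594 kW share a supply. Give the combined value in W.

In W:
  0.00421 kW = 0.00421 × 10³ W = 4.21
  6.52 W → 6.52
  0.00594 kW = 0.00594 × 10³ W = 5.94
Sum: 4.21 + 6.52 + 5.94 = 16.67

16.67 W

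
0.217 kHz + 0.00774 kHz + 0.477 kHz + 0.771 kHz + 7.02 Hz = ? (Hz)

1479.76 Hz

In Hz:
  0.217 kHz = 0.217 × 10³ Hz = 217
  0.00774 kHz = 0.00774 × 10³ Hz = 7.74
  0.477 kHz = 0.477 × 10³ Hz = 477
  0.771 kHz = 0.771 × 10³ Hz = 771
  7.02 Hz → 7.02
Sum: 217 + 7.74 + 477 + 771 + 7.02 = 1479.76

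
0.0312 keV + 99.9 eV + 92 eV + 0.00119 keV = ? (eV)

224.29 eV

In eV:
  0.0312 keV = 0.0312e3 eV = 31.2
  99.9 eV → 99.9
  92 eV → 92
  0.00119 keV = 0.00119e3 eV = 1.19
Sum: 31.2 + 99.9 + 92 + 1.19 = 224.29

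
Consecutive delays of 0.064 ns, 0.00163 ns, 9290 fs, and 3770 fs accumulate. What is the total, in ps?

In ps:
  0.064 ns = 0.064e3 ps = 64
  0.00163 ns = 0.00163e3 ps = 1.63
  9290 fs = 9290e-3 ps = 9.29
  3770 fs = 3770e-3 ps = 3.77
Sum: 64 + 1.63 + 9.29 + 3.77 = 78.69

78.69 ps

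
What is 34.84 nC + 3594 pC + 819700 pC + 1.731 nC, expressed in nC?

In nC:
  34.84 nC → 34.84
  3594 pC = 3594 × 10^-3 nC = 3.594
  819700 pC = 819700 × 10^-3 nC = 819.7
  1.731 nC → 1.731
Sum: 34.84 + 3.594 + 819.7 + 1.731 = 859.865

859.865 nC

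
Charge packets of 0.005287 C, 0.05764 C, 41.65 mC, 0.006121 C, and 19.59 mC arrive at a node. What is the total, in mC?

130.288 mC

In mC:
  0.005287 C = 0.005287 × 10³ mC = 5.287
  0.05764 C = 0.05764 × 10³ mC = 57.64
  41.65 mC → 41.65
  0.006121 C = 0.006121 × 10³ mC = 6.121
  19.59 mC → 19.59
Sum: 5.287 + 57.64 + 41.65 + 6.121 + 19.59 = 130.288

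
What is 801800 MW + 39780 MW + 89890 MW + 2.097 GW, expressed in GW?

In GW:
  801800 MW = 801800 × 10⁻³ GW = 801.8
  39780 MW = 39780 × 10⁻³ GW = 39.78
  89890 MW = 89890 × 10⁻³ GW = 89.89
  2.097 GW → 2.097
Sum: 801.8 + 39.78 + 89.89 + 2.097 = 933.567

933.567 GW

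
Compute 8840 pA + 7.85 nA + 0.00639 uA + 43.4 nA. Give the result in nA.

66.48 nA

In nA:
  8840 pA = 8840e-3 nA = 8.84
  7.85 nA → 7.85
  0.00639 uA = 0.00639e3 nA = 6.39
  43.4 nA → 43.4
Sum: 8.84 + 7.85 + 6.39 + 43.4 = 66.48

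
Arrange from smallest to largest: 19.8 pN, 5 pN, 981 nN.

5 pN < 19.8 pN < 981 nN

19.8 pN = 0.0000000000198 N
5 pN = 0.000000000005 N
981 nN = 0.000000981 N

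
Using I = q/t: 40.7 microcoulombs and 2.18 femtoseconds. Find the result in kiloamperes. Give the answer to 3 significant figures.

18700000 kiloamperes

(40.7e-6) / (2.18e-15) = 18.67e9 A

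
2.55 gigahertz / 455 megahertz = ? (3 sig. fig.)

(2.55 × 10⁹) / (455 × 10⁶) = 0.005604 × 10³

5.60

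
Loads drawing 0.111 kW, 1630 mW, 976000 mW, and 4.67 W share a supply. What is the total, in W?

In W:
  0.111 kW = 0.111e3 W = 111
  1630 mW = 1630e-3 W = 1.63
  976000 mW = 976000e-3 W = 976
  4.67 W → 4.67
Sum: 111 + 1.63 + 976 + 4.67 = 1093.3

1093.3 W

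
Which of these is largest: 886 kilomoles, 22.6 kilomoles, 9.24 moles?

886 kilomoles = 886000 moles
22.6 kilomoles = 22600 moles
9.24 moles = 9.24 moles

886 kilomoles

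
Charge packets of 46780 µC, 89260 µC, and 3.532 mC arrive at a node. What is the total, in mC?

139.572 mC

In mC:
  46780 µC = 46780 × 10^-3 mC = 46.78
  89260 µC = 89260 × 10^-3 mC = 89.26
  3.532 mC → 3.532
Sum: 46.78 + 89.26 + 3.532 = 139.572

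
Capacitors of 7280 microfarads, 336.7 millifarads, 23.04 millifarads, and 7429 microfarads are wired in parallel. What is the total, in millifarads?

374.449 millifarads

In millifarads:
  7280 microfarads = 7280 × 10^-3 millifarads = 7.28
  336.7 millifarads → 336.7
  23.04 millifarads → 23.04
  7429 microfarads = 7429 × 10^-3 millifarads = 7.429
Sum: 7.28 + 336.7 + 23.04 + 7.429 = 374.449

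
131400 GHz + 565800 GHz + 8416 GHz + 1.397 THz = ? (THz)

707.013 THz

In THz:
  131400 GHz = 131400 × 10⁻³ THz = 131.4
  565800 GHz = 565800 × 10⁻³ THz = 565.8
  8416 GHz = 8416 × 10⁻³ THz = 8.416
  1.397 THz → 1.397
Sum: 131.4 + 565.8 + 8.416 + 1.397 = 707.013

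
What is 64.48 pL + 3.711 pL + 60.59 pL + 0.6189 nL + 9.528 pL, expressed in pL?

757.209 pL

In pL:
  64.48 pL → 64.48
  3.711 pL → 3.711
  60.59 pL → 60.59
  0.6189 nL = 0.6189 × 10^3 pL = 618.9
  9.528 pL → 9.528
Sum: 64.48 + 3.711 + 60.59 + 618.9 + 9.528 = 757.209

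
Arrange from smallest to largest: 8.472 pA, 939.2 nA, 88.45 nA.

8.472 pA < 88.45 nA < 939.2 nA

8.472 pA = 0.000000000008472 A
939.2 nA = 0.0000009392 A
88.45 nA = 0.00000008845 A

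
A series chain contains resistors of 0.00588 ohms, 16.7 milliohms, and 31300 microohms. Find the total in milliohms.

In milliohms:
  0.00588 ohms = 0.00588 × 10³ milliohms = 5.88
  16.7 milliohms → 16.7
  31300 microohms = 31300 × 10⁻³ milliohms = 31.3
Sum: 5.88 + 16.7 + 31.3 = 53.88

53.88 milliohms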